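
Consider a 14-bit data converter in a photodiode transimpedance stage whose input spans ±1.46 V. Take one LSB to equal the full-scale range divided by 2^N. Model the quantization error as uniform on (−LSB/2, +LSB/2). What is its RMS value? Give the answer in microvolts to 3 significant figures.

51.4 µV

The full-scale span is 1.46 − (-1.46) = 2.92 V.
LSB = 2.92 V ÷ 2^14 = 2.92/16384 V = 178.22 µV.
V_rms = LSB/√12 = 178.22 µV / √12 = 51.4 µV.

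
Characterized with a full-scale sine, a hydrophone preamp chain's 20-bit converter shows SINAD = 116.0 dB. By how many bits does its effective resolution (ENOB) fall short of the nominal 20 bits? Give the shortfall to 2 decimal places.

1.02 bits

Effective bits = (116.0 − 1.76)/6.02 = 18.9767.
20 − 18.9767 = 1.02 bits below nominal.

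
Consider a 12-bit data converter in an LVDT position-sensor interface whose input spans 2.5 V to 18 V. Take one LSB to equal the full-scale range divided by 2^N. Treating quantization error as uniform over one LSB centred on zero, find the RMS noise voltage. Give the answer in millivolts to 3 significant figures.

Range = 18 − (2.5) = 15.5 V.
LSB = 15.5 V ÷ 2^12 = 15.5/4096 V = 3.7842 mV.
σ_q = LSB/√12 = 3.7842 mV/3.4641 = 1.09 mV.

1.09 mV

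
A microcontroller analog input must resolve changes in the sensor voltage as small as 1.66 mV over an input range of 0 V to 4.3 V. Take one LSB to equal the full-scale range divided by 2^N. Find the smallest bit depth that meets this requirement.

12 bits

V_FS = 4.3 V.
Need 2^N ≥ 4.3 V / 1.66 mV = 2590 → N_min = 12.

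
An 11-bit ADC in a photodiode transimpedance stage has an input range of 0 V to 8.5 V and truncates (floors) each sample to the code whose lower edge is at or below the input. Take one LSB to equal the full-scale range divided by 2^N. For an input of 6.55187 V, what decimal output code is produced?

1578

Full-scale range = 8.5 V. LSB = 8.5 V / 2^11 ≈ 4.150 mV.
V_in − V_min = 6.55187 − (0) = 6.55187 V.
Divide by LSB: 6.55187 × 2048/8.5 = 1578.6153.
Truncating gives code 1578.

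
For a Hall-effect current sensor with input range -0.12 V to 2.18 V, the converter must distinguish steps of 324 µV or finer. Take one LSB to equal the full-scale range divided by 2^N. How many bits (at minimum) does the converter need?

13 bits

Range = 2.18 − (-0.12) = 2.3 V.
Levels needed ≥ 2.3/324 µV = 7099. 2^13 = 8192 suffices, so N_min = 13.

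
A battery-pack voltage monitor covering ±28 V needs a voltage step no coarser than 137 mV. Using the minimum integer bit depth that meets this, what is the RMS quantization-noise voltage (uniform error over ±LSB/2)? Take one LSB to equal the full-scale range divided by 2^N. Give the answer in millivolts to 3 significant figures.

31.6 mV

Full-scale range = 28 V − (-28 V) = 56 V.
Levels needed ≥ 56/137 mV = 408.8. 2^9 = 512 suffices, so N_min = 9.
Step size = 56/512 V = 109.38 mV.
RMS noise = LSB/√12 = 31.6 mV.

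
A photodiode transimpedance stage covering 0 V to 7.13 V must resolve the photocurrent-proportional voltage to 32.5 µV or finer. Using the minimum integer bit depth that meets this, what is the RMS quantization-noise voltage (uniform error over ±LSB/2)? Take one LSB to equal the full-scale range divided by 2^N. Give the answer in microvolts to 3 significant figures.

V_FS = 7.13 V.
7.13 V / 32.5 µV = 219400. Since 2^17 = 131072 and 2^18 = 262144, N = 18.
Step size = 7.13/262144 V = 27.199 µV.
RMS noise = LSB/√12 = 7.85 µV.

7.85 µV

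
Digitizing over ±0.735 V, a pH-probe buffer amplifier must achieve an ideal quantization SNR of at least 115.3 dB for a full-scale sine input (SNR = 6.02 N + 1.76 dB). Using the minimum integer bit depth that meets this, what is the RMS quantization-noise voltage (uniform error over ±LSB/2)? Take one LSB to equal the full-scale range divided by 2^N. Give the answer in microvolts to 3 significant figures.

Range = 0.735 − (-0.735) = 1.47 V.
Solving 6.02 N ≥ 115.3 − 1.76: N ≥ 18.860. Round up → N = 19.
LSB = 1.47 V / 2^19 = 2.8038 µV.
V_rms = LSB/√12 = 0.809 µV.

0.809 µV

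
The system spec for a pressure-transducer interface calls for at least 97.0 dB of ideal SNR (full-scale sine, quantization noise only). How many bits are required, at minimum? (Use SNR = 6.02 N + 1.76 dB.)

6.02 N + 1.76 ≥ 97.0 gives N ≥ 15.821, so the minimum integer is 16.

16 bits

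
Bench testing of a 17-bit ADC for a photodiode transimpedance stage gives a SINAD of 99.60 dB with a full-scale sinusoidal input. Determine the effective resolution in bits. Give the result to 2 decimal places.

16.25 bits

ENOB = (99.60 − 1.76)/6.02 = 16.2525 bits.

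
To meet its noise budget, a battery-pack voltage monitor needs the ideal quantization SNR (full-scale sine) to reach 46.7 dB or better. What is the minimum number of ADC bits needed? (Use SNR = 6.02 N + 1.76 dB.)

N ≥ (46.7 − 1.76)/6.02 = 7.465 → N_min = 8.

8 bits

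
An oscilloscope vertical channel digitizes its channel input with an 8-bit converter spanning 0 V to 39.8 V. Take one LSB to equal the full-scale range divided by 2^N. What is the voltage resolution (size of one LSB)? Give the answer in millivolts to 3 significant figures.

Full-scale range = 39.8 V.
There are 2^8 = 256 steps.
One LSB is 39.8 V / 256 = 155 mV.

155 mV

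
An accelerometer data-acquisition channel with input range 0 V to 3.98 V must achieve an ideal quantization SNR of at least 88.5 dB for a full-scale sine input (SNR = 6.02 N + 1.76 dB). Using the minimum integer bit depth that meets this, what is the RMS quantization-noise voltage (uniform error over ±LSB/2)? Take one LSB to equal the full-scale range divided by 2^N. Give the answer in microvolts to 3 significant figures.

35.1 µV

V_FS = 3.98 V.
6.02 N + 1.76 ≥ 88.5 gives N ≥ 14.409, so the minimum integer is 15.
One LSB is 3.98 V / 32768 = 121.46 µV.
σ_q = LSB/√12 = 121.46 µV/3.4641 = 35.1 µV.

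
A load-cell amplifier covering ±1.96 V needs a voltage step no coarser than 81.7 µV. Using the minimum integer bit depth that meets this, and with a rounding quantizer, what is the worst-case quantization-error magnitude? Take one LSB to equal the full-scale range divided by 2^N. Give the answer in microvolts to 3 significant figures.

Span: 1.96 V − (-1.96 V) = 3.92 V.
Required number of levels: 3.92/81.7 µV = 47980; smallest N with 2^N ≥ that is 16.
One LSB is 3.92 V / 65536 = 59.814 µV.
Half an LSB is 29.9 µV.

29.9 µV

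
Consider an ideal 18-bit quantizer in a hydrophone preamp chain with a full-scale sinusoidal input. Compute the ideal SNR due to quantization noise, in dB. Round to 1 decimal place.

110.1 dB

For an ideal N-bit converter with full-scale sine input, SNR = 6.02 N + 1.76 dB. SNR = 6.02 × 18 + 1.76 = 108.36 + 1.76 = 110.12 dB.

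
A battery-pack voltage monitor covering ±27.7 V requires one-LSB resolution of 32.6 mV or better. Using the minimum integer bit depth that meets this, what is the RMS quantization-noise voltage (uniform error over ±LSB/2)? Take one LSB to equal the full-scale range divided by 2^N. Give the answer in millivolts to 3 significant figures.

7.81 mV

Full-scale range = 27.7 V − (-27.7 V) = 55.4 V.
Levels needed ≥ 55.4/32.6 mV = 1699. 2^11 = 2048 suffices, so N_min = 11.
One LSB is 55.4 V / 2048 = 27.051 mV.
σ_q = LSB/√12 = 27.051 mV/3.4641 = 7.81 mV.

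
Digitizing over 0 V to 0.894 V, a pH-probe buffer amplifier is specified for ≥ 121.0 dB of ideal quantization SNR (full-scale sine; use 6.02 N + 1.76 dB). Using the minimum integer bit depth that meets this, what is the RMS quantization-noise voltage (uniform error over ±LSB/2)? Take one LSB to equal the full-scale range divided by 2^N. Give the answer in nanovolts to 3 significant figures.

246 nV

Span = 0.894 V.
6.02 N + 1.76 ≥ 121.0 gives N ≥ 19.807, so the minimum integer is 20.
LSB = 0.894 V / 2^20 = 0.85258 µV.
V_rms = LSB/√12 = 246 nV.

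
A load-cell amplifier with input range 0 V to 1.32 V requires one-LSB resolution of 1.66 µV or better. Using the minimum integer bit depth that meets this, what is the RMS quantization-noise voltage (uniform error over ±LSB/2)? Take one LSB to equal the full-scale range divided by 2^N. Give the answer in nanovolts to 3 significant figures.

Full-scale range = 1.32 V.
Levels needed ≥ 1.32/1.66 µV = 795200. 2^20 = 1048576 suffices, so N_min = 20.
LSB = 1.32 V ÷ 2^20 = 1.32/1048576 V = 1.2589 µV.
RMS noise = LSB/√12 = 363 nV.

363 nV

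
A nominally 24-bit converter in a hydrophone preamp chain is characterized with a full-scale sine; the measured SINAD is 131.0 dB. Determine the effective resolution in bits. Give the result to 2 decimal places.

21.47 bits

(131.0 − 1.76) / 6.02 = 129.24/6.02 = 21.4684 effective bits.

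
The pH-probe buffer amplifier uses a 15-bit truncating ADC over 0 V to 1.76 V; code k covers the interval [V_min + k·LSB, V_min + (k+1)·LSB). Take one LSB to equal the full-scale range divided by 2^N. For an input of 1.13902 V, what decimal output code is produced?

21206

Span = 1.76 V. LSB = 1.76 V / 2^15 ≈ 53.71 µV.
code = ⌊(V_in − V_min)/LSB⌋ = ⌊(V_in − V_min) × 2^15 / range⌋
     = ⌊(1.13902 − (0)) × 32768 / 1.76⌋ = ⌊1.13902 × 32768/1.76⌋
     = ⌊21206.481⌋ = 21206.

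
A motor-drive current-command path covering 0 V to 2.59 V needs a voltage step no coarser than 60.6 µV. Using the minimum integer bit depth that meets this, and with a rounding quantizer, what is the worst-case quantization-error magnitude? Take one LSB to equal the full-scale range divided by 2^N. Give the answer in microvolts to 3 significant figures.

19.8 µV

Span = 2.59 V.
Required number of levels: 2.59/60.6 µV = 42739; smallest N with 2^N ≥ that is 16.
Step size = 2.59/65536 V = 39.520 µV.
|e|_max = LSB/2 = 19.8 µV.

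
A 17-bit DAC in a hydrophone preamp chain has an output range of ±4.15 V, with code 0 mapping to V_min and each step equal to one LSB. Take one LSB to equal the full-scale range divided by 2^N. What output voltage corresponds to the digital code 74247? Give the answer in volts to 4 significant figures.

0.5516 V

The full-scale span is 4.15 − (-4.15) = 8.3 V. LSB = 8.3 V / 2^17.
V_out = -4.15 + 74247 × (8.3/131072) V
      = -4.15 + 4.70162 = 0.551615 V.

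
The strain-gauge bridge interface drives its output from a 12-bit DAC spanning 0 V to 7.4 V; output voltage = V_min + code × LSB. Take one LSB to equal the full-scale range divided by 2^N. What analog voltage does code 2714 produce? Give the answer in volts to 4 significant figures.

Range is 7.4 V. LSB = 7.4 V / 2^12.
V_out = 0 + 2714 × (7.4/4096) V
      = 0 + 4.90322 = 4.90322 V.

4.903 V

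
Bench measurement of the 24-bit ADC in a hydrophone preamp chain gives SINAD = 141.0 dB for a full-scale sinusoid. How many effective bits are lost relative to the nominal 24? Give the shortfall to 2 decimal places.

N_eff = (141.0 − 1.76)/6.02 = 23.1296 bits.
24 − 23.1296 = 0.87 bits below nominal.

0.87 bits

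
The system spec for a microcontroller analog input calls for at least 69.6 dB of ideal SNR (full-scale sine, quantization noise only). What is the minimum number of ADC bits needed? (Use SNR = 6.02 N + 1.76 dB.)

12 bits

Required N = ⌈(69.6 − 1.76)/6.02⌉ = ⌈11.269⌉ = 12.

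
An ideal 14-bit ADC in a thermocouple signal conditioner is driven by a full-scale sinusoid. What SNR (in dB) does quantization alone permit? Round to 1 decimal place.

For an ideal N-bit converter with full-scale sine input, SNR = 6.02 N + 1.76 dB. SNR = 6.02 × 14 + 1.76 = 84.28 + 1.76 = 86.04 dB.

86.0 dB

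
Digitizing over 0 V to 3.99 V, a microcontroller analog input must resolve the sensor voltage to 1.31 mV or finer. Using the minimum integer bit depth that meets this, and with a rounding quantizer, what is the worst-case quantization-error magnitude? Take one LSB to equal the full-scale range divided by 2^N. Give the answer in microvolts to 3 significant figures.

487 µV

V_FS = 3.99 V.
3.99 V / 1.31 mV = 3046. Since 2^11 = 2048 and 2^12 = 4096, N = 12.
Step size = 3.99/4096 V = 0.97412 mV.
Half an LSB is 487 µV.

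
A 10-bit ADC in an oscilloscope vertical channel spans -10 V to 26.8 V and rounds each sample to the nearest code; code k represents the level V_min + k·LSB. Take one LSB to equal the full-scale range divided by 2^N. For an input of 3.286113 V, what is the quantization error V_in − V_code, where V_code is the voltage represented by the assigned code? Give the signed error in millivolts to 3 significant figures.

−10.8 mV

The full-scale span is 26.8 − (-10) = 36.8 V. LSB = 36.8 V / 2^10 ≈ 35.94 mV.
(3.286113 − (-10)) / LSB = 13.286113 × 1024/36.8 = 369.7005. Nearest integer: k = 370.
V_code = V_min + k × range/2^10 = -10 + 370 × 36.8/1024 = 3.296875000 V.
Error = V_in − V_code = 3.286113 − (3.296875000) = −10.8 mV.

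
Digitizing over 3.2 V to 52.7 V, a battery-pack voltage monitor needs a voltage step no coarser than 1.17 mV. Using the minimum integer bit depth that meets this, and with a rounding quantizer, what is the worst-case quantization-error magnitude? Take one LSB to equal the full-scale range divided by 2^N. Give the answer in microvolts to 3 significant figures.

Full-scale range = 52.7 V − (3.2 V) = 49.5 V.
Levels needed ≥ 49.5/1.17 mV = 42310. 2^16 = 65536 suffices, so N_min = 16.
LSB = 49.5 V ÷ 2^16 = 49.5/65536 V = 0.75531 mV.
|e|_max = LSB/2 = 378 µV.

378 µV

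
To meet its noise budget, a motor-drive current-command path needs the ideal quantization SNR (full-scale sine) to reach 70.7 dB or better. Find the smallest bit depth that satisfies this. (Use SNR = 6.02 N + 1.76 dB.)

12 bits

N ≥ (70.7 − 1.76)/6.02 = 11.452 → N_min = 12.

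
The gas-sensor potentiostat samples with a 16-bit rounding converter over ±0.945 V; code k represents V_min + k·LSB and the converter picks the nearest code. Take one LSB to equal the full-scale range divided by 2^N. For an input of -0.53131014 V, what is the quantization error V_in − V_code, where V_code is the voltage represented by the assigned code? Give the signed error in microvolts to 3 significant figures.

Span: 0.945 V − (-0.945 V) = 1.89 V. LSB = 1.89 V / 2^16 ≈ 28.84 µV.
(V_in − V_min)/LSB = (-0.53131014 − (-0.945)) × 65536/1.89 = 14344.7506 → nearest code k = 14345.
Reconstructed level: -0.945 + 14345 × 1.89/65536 V = -0.53130294800 V.
Error = V_in − V_code = -0.53131014 − (-0.53130294800) = −7.19 µV.

−7.19 µV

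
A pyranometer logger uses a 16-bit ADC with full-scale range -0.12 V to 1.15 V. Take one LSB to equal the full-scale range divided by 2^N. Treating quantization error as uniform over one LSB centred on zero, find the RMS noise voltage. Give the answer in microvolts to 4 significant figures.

Full-scale range = 1.15 V − (-0.12 V) = 1.27 V.
Step size = 1.27/65536 V = 19.3787 µV.
RMS of a uniform error over width LSB is LSB/√12 = 5.594 µV.

5.594 µV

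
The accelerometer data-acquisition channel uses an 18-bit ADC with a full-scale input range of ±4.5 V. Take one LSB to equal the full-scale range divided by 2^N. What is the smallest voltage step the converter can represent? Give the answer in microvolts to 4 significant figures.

34.33 µV

Span: 4.5 V − (-4.5 V) = 9 V.
Number of codes = 2^18 = 262144.
LSB = 9 V ÷ 2^18 = 9/262144 V = 34.33 µV.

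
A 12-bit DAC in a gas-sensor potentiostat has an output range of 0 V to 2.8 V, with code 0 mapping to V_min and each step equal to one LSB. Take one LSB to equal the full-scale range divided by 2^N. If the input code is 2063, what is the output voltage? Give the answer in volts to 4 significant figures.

Span = 2.8 V. LSB = 2.8 V / 2^12.
Output = V_min + (2063/4096) × range = 0 + 0.503662 × 2.8 V
      = 0 V + 1.41025 V = 1.41025 V.

1.410 V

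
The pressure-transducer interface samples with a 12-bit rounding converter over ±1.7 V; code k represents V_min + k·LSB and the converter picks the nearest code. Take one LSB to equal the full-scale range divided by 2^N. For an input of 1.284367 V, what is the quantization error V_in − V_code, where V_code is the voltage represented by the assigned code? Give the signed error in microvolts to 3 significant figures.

Full-scale range = 1.7 V − (-1.7 V) = 3.4 V. LSB = 3.4 V / 2^12 ≈ 0.8301 mV.
Position in LSBs: (1.284367 − (-1.7)) × 4096/3.4 = 3595.2845; rounding gives k = 3595.
Reconstructed level: -1.7 + 3595 × 3.4/4096 V = 1.284130859 V.
e = 1.284367 − (1.284130859) = +236 µV.

+236 µV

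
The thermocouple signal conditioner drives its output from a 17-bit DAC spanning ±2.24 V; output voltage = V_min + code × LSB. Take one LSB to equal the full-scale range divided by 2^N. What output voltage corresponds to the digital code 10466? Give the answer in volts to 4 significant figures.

The full-scale span is 2.24 − (-2.24) = 4.48 V. LSB = 4.48 V / 2^17.
Output = V_min + (10466/131072) × range = -2.24 + 0.0798492 × 4.48 V
      = -2.24 V + 0.357725 V = -1.88228 V.

-1.882 V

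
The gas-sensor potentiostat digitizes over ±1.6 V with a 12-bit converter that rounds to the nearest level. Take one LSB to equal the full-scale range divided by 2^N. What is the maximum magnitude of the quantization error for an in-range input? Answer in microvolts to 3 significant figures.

391 µV

Range = 1.6 − (-1.6) = 3.2 V.
Step size = 3.2/4096 V = 0.78125 mV.
A rounding quantizer has |error| ≤ LSB/2 = 391 µV.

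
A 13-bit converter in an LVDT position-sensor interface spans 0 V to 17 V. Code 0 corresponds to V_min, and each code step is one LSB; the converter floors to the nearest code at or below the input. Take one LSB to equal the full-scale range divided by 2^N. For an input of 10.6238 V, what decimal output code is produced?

Range is 17 V. LSB = 17 V / 2^13 ≈ 2.075 mV.
code = ⌊(V_in − V_min)/LSB⌋ = ⌊(V_in − V_min) × 2^13 / range⌋
     = ⌊(10.6238 − (0)) × 8192 / 17⌋ = ⌊10.6238 × 8192/17⌋
     = ⌊5119.422⌋ = 5119.

5119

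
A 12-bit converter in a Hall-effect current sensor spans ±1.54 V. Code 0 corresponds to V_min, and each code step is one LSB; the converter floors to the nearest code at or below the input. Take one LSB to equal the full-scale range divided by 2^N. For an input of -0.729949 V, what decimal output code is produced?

1077

The full-scale span is 1.54 − (-1.54) = 3.08 V. LSB = 3.08 V / 2^12 ≈ 0.7520 mV.
code = ⌊(V_in − V_min)/LSB⌋ = ⌊(V_in − V_min) × 2^12 / range⌋
     = ⌊(-0.729949 − (-1.54)) × 4096 / 3.08⌋ = ⌊0.810051 × 4096/3.08⌋
     = ⌊1077.263⌋ = 1077.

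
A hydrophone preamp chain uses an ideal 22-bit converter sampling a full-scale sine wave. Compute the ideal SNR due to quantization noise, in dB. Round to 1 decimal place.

6.02(22) + 1.76 = 132.44 + 1.76 = 134.20 dB.

134.2 dB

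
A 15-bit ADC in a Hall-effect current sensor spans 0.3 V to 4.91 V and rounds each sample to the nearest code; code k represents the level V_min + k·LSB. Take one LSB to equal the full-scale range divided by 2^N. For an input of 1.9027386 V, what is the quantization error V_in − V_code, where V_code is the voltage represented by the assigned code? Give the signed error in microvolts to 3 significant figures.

+43.3 µV

Full-scale range = 4.91 V − (0.3 V) = 4.61 V. LSB = 4.61 V / 2^15 ≈ 140.7 µV.
Position in LSBs: (1.9027386 − (0.3)) × 32768/4.61 = 11392.3077; rounding gives k = 11392.
V_code = V_min + k × range/2^15 = 0.3 + 11392 × 4.61/32768 = 1.9026953125 V.
V_in − V_code = 1.9027386 − (1.9026953125) = +43.3 µV.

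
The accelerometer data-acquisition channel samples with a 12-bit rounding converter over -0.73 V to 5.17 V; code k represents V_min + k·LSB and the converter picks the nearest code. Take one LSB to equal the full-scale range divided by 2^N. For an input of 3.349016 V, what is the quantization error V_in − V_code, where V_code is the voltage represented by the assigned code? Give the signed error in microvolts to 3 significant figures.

−281 µV

Span: 5.17 V − (-0.73 V) = 5.9 V. LSB = 5.9 V / 2^12 ≈ 1.440 mV.
(V_in − V_min)/LSB = (3.349016 − (-0.73)) × 4096/5.9 = 2831.8050 → nearest code k = 2832.
V_code = -0.73 + (2832/4096) × 5.9 = 3.349296875 V.
e = 3.349016 − (3.349296875) = −281 µV.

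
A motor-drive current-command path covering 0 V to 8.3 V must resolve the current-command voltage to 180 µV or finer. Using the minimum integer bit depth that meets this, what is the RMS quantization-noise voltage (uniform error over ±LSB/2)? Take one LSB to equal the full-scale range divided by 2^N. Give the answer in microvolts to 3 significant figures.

V_FS = 8.3 V.
8.3 V / 180 µV = 46110. Since 2^15 = 32768 and 2^16 = 65536, N = 16.
One LSB is 8.3 V / 65536 = 126.65 µV.
σ_q = LSB/√12 = 126.65 µV/3.4641 = 36.6 µV.

36.6 µV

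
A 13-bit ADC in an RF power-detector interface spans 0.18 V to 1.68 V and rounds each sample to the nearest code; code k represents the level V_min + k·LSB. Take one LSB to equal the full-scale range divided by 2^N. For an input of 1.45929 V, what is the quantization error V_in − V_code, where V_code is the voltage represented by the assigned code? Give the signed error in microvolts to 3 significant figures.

−67.9 µV

Span: 1.68 V − (0.18 V) = 1.5 V. LSB = 1.5 V / 2^13 ≈ 183.1 µV.
Position in LSBs: (1.45929 − (0.18)) × 8192/1.5 = 6986.6291; rounding gives k = 6987.
V_code = 0.18 + (6987/8192) × 1.5 = 1.459357910 V.
V_in − V_code = 1.45929 − (1.459357910) = −67.9 µV.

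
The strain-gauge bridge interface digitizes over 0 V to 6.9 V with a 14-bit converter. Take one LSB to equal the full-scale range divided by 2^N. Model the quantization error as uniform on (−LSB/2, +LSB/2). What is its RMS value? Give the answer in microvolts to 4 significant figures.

Span = 6.9 V.
Step size = 6.9/16384 V = 421.143 µV.
For a uniform distribution on [−LSB/2, +LSB/2], V_rms = LSB/√12 = 421.143 µV/3.4641 = 121.6 µV.

121.6 µV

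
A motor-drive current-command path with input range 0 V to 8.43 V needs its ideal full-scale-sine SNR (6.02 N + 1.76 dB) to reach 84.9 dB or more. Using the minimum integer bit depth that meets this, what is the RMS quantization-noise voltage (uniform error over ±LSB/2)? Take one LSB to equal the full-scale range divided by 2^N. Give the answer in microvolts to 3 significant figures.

149 µV

Full-scale range = 8.43 V.
N ≥ (84.9 − 1.76)/6.02 = 13.811 → N_min = 14.
LSB = 8.43 V ÷ 2^14 = 8.43/16384 V = 0.51453 mV.
RMS noise = LSB/√12 = 149 µV.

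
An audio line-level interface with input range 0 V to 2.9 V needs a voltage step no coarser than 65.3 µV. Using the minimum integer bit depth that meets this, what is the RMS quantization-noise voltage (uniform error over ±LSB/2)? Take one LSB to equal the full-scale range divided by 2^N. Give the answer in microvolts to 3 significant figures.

12.8 µV

Range is 2.9 V.
2.9 V / 65.3 µV = 44410. Since 2^15 = 32768 and 2^16 = 65536, N = 16.
Step size = 2.9/65536 V = 44.250 µV.
σ_q = LSB/√12 = 44.250 µV/3.4641 = 12.8 µV.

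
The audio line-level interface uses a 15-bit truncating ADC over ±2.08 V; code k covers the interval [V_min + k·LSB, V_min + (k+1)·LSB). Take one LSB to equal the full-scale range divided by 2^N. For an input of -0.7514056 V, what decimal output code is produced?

Range = 2.08 − (-2.08) = 4.16 V. LSB = 4.16 V / 2^15 ≈ 127.0 µV.
code = ⌊(V_in − V_min)/LSB⌋ = ⌊(V_in − V_min) × 2^15 / range⌋
     = ⌊(-0.7514056 − (-2.08)) × 32768 / 4.16⌋ = ⌊1.3285944 × 32768/4.16⌋
     = ⌊10465.236⌋ = 10465.

10465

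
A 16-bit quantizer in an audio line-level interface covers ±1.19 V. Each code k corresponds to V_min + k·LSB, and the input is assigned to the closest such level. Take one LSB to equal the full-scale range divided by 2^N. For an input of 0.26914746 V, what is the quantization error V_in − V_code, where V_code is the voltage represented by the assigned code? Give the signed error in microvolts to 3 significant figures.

+10.2 µV

The full-scale span is 1.19 − (-1.19) = 2.38 V. LSB = 2.38 V / 2^16 ≈ 36.32 µV.
Position in LSBs: (0.26914746 − (-1.19)) × 65536/2.38 = 40179.2806; rounding gives k = 40179.
Reconstructed level: -1.19 + 40179 × 2.38/65536 V = 0.26913726807 V.
V_in − V_code = 0.26914746 − (0.26913726807) = +10.2 µV.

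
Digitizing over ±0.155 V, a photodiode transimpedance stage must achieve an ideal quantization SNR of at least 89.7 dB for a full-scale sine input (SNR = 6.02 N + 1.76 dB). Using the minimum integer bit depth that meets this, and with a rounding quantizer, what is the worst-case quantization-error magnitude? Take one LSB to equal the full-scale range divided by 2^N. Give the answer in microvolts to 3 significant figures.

4.73 µV

Full-scale range = 0.155 V − (-0.155 V) = 0.31 V.
Required N = ⌈(89.7 − 1.76)/6.02⌉ = ⌈14.608⌉ = 15.
LSB = 0.31 V ÷ 2^15 = 0.31/32768 V = 9.4604 µV.
Half an LSB is 4.73 µV.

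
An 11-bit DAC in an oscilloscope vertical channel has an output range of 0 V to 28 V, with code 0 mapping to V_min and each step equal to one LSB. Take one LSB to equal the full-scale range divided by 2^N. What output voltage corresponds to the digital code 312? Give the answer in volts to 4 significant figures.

V_FS = 28 V. LSB = 28 V / 2^11.
Output = V_min + (312/2048) × range = 0 + 0.152344 × 28 V
      = 0 V + 4.26563 V = 4.26563 V.

4.266 V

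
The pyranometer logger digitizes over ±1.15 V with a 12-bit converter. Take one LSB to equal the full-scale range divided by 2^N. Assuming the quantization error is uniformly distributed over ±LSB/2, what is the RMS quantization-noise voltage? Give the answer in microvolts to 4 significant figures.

Span: 1.15 V − (-1.15 V) = 2.3 V.
One LSB is 2.3 V / 4096 = 0.561523 mV.
V_rms = LSB/√12 = 0.561523 mV / √12 = 162.1 µV.

162.1 µV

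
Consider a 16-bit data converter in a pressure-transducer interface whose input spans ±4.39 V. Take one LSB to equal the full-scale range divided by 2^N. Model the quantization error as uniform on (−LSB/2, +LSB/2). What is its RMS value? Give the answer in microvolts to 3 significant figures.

Span: 4.39 V − (-4.39 V) = 8.78 V.
One LSB is 8.78 V / 65536 = 133.97 µV.
RMS of a uniform error over width LSB is LSB/√12 = 38.7 µV.

38.7 µV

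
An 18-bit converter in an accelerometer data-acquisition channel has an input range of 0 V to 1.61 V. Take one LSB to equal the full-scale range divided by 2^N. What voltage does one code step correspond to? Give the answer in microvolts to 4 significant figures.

6.142 µV

Range is 1.61 V.
2^18 = 262144 levels.
Step size = 1.61/262144 V = 6.142 µV.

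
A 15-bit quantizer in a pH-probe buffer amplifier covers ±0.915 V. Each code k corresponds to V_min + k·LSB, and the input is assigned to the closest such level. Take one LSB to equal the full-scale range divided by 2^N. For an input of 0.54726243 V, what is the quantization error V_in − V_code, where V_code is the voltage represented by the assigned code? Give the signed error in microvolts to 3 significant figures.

+16.0 µV

Range = 0.915 − (-0.915) = 1.83 V. LSB = 1.83 V / 2^15 ≈ 55.85 µV.
Position in LSBs: (0.54726243 − (-0.915)) × 32768/1.83 = 26183.2871; rounding gives k = 26183.
Reconstructed level: -0.915 + 26183 × 1.83/32768 V = 0.54724639893 V.
V_in − V_code = 0.54726243 − (0.54724639893) = +16.0 µV.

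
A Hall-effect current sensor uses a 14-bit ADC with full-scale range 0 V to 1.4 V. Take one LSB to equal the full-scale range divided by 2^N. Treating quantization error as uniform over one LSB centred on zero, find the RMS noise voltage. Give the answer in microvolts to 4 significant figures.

24.67 µV

Range is 1.4 V.
Step size = 1.4/16384 V = 85.4492 µV.
σ_q = LSB/√12 = 85.4492 µV/3.4641 = 24.67 µV.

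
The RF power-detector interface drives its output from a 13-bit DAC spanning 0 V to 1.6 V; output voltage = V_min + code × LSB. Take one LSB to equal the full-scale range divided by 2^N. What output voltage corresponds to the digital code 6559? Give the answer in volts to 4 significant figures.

Full-scale range = 1.6 V. LSB = 1.6 V / 2^13.
V_out = 0 + 6559 × (1.6/8192) V
      = 0 + 1.28105 = 1.28105 V.

1.281 V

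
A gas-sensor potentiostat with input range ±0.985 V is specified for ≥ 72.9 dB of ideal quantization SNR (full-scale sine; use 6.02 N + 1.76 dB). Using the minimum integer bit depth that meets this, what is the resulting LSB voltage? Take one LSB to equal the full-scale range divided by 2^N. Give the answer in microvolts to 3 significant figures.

481 µV

Span: 0.985 V − (-0.985 V) = 1.97 V.
Solving 6.02 N ≥ 72.9 − 1.76: N ≥ 11.817. Round up → N = 12.
One LSB is 1.97 V / 4096 = 481 µV.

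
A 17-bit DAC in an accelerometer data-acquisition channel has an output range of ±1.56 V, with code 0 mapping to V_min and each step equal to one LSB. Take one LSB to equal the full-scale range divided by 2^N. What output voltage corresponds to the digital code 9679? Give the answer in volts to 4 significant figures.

Range = 1.56 − (-1.56) = 3.12 V. LSB = 3.12 V / 2^17.
V_out = V_min + code × LSB = -1.56 V + 9679 × 3.12 V / 131072
      = -1.56 + 0.230396 = -1.32960 V.

-1.330 V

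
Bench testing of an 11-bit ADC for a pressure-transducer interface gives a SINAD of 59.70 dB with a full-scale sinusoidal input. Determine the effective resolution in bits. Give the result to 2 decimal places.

9.62 bits

ENOB = (SINAD − 1.76) / 6.02 = (59.70 − 1.76) / 6.02 = 57.94 / 6.02 = 9.6246.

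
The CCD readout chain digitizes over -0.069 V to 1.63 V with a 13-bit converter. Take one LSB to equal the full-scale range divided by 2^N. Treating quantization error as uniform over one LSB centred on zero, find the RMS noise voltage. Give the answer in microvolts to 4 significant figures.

Range = 1.63 − (-0.069) = 1.699 V.
Step size = 1.699/8192 V = 207.397 µV.
RMS of a uniform error over width LSB is LSB/√12 = 59.87 µV.

59.87 µV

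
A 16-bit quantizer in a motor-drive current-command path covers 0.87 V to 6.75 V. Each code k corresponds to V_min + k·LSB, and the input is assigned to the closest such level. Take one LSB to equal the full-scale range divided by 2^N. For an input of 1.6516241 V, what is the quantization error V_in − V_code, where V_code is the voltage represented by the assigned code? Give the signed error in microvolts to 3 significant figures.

−31.2 µV

Full-scale range = 6.75 V − (0.87 V) = 5.88 V. LSB = 5.88 V / 2^16 ≈ 89.72 µV.
(1.6516241 − (0.87)) / LSB = 0.7816241 × 65536/5.88 = 8711.6526. Nearest integer: k = 8712.
V_code = 0.87 + (8712/65536) × 5.88 = 1.6516552734 V.
e = 1.6516241 − (1.6516552734) = −31.2 µV.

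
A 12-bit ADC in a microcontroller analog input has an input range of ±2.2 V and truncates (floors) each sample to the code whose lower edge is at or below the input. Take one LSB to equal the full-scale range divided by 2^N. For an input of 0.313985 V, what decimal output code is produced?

2340

Full-scale range = 2.2 V − (-2.2 V) = 4.4 V. LSB = 4.4 V / 2^12 ≈ 1.074 mV.
V_in − V_min = 0.313985 − (-2.2) = 2.513985 V.
Divide by LSB: 2.513985 × 4096/4.4 = 2340.2915.
Truncating gives code 2340.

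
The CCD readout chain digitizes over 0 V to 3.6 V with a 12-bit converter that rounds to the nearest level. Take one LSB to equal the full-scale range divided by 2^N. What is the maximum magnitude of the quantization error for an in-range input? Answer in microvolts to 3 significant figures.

439 µV

Full-scale range = 3.6 V.
Step size = 3.6/4096 V = 0.87891 mV.
Worst-case error for round-to-nearest is half an LSB: 439 µV.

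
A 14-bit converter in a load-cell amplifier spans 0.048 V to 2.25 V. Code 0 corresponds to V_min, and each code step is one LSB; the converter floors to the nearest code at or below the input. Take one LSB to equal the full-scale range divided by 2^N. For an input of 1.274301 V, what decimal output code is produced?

Range = 2.25 − (0.048) = 2.202 V. LSB = 2.202 V / 2^14 ≈ 134.4 µV.
V_in − V_min = 1.274301 − (0.048) = 1.226301 V.
Divide by LSB: 1.226301 × 16384/2.202 = 9124.3032.
Truncating gives code 9124.

9124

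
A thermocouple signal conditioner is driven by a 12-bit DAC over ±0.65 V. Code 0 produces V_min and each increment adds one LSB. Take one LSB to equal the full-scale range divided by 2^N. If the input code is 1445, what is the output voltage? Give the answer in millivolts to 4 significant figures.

Range = 0.65 − (-0.65) = 1.3 V. LSB = 1.3 V / 2^12.
Output = V_min + (1445/4096) × range = -0.65 + 0.352783 × 1.3 V
      = -0.65 V + 0.458618 V = -0.191382 V.

-191.4 mV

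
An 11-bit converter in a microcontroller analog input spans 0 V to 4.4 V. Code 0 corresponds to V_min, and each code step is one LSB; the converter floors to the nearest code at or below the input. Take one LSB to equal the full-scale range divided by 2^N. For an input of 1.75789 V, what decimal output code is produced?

818

Full-scale range = 4.4 V. LSB = 4.4 V / 2^11 ≈ 2.148 mV.
V_in − V_min = 1.75789 − (0) = 1.75789 V.
Divide by LSB: 1.75789 × 2048/4.4 = 818.2179.
Truncating gives code 818.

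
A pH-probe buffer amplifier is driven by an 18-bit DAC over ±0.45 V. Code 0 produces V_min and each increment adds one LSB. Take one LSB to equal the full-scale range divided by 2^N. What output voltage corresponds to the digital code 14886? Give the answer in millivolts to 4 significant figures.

Full-scale range = 0.45 V − (-0.45 V) = 0.9 V. LSB = 0.9 V / 2^18.
V_out = -0.45 + 14886 × (0.9/262144) V
      = -0.45 V + 0.0511070 V = -0.398893 V.

-398.9 mV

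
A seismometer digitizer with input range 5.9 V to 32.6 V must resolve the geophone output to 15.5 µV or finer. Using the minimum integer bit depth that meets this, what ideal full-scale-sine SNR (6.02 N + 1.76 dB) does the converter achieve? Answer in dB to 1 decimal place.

Span: 32.6 V − (5.9 V) = 26.7 V.
Levels needed ≥ 26.7/15.5 µV = 1.723e6. 2^21 = 2097152 suffices, so N_min = 21.
SNR = 6.02 × 21 + 1.76 = 128.18 dB.

128.2 dB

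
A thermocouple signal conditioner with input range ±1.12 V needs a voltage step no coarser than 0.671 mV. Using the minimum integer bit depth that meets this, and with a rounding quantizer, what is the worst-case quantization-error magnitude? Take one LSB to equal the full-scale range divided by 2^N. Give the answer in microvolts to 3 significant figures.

Range = 1.12 − (-1.12) = 2.24 V.
2.24 V / 0.671 mV = 3338. Since 2^11 = 2048 and 2^12 = 4096, N = 12.
LSB = 2.24 V ÷ 2^12 = 2.24/4096 V = 0.54688 mV.
Half an LSB is 273 µV.

273 µV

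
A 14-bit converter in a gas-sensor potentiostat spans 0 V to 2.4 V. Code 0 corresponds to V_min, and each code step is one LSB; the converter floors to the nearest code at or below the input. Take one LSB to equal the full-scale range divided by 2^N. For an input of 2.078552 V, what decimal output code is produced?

14189

Span = 2.4 V. LSB = 2.4 V / 2^14 ≈ 146.5 µV.
(V_in − V_min) × 2^14/range = (2.078552 − (0)) × 16384/2.4 = 14189.582.
Floor → code = 14189.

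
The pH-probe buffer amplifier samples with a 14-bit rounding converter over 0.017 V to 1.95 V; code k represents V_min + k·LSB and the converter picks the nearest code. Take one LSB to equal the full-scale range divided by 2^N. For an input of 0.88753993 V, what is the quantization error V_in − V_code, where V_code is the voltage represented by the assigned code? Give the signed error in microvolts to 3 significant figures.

−41.6 µV

Range = 1.95 − (0.017) = 1.933 V. LSB = 1.933 V / 2^14 ≈ 118.0 µV.
(0.88753993 − (0.017)) / LSB = 0.87053993 × 16384/1.933 = 7378.6478. Nearest integer: k = 7379.
V_code = 0.017 + (7379/16384) × 1.933 = 0.88758148193 V.
Error = V_in − V_code = 0.88753993 − (0.88758148193) = −41.6 µV.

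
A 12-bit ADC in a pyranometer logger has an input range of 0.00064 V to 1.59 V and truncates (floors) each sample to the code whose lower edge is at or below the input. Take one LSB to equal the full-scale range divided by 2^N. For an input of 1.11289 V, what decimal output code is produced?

Full-scale range = 1.59 V − (0.00064 V) = 1.58936 V. LSB = 1.58936 V / 2^12 ≈ 388.0 µV.
code = ⌊(V_in − V_min)/LSB⌋ = ⌊(V_in − V_min) × 2^12 / range⌋
     = ⌊(1.11289 − (0.00064)) × 4096 / 1.58936⌋ = ⌊1.11225 × 4096/1.58936⌋
     = ⌊2866.422⌋ = 2866.

2866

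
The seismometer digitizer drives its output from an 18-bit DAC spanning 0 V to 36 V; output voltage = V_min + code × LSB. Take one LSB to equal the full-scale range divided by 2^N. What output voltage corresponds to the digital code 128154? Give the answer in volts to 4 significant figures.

Full-scale range = 36 V. LSB = 36 V / 2^18.
Output = V_min + (128154/262144) × range = 0 + 0.488869 × 36 V
      = 0 V + 17.5993 V = 17.5993 V.

17.60 V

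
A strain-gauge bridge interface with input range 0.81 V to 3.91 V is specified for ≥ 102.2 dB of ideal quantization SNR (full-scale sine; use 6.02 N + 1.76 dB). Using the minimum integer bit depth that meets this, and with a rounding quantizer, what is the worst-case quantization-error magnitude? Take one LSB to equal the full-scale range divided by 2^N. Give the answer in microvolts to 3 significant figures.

The full-scale span is 3.91 − (0.81) = 3.1 V.
6.02 N + 1.76 ≥ 102.2 gives N ≥ 16.684, so the minimum integer is 17.
LSB = 3.1 V / 2^17 = 23.651 µV.
|e|_max = LSB/2 = 11.8 µV.

11.8 µV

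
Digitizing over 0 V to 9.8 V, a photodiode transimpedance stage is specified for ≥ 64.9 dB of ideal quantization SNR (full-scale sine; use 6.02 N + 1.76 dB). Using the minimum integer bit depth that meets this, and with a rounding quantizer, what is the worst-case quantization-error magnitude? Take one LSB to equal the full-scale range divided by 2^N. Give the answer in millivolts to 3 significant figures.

2.39 mV

V_FS = 9.8 V.
N ≥ (64.9 − 1.76)/6.02 = 10.488 → N_min = 11.
One LSB is 9.8 V / 2048 = 4.7852 mV.
Max error for round-to-nearest is LSB/2 = 2.39 mV.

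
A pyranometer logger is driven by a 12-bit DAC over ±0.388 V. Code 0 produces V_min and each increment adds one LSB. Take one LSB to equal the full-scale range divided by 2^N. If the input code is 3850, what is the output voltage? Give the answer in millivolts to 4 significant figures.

341.4 mV

Full-scale range = 0.388 V − (-0.388 V) = 0.776 V. LSB = 0.776 V / 2^12.
V_out = V_min + code × LSB = -0.388 V + 3850 × 0.776 V / 4096
      = -0.388 V + 0.729395 V = 0.341395 V.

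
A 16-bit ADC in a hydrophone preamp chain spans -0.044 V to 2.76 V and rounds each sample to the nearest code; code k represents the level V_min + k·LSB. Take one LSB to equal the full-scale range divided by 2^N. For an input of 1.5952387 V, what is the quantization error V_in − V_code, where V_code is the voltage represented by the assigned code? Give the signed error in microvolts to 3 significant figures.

The full-scale span is 2.76 − (-0.044) = 2.804 V. LSB = 2.804 V / 2^16 ≈ 42.79 µV.
Position in LSBs: (1.5952387 − (-0.044)) × 65536/2.804 = 38312.8201; rounding gives k = 38313.
V_code = V_min + k × range/2^16 = -0.044 + 38313 × 2.804/65536 = 1.5952463989 V.
e = 1.5952387 − (1.5952463989) = −7.70 µV.

−7.70 µV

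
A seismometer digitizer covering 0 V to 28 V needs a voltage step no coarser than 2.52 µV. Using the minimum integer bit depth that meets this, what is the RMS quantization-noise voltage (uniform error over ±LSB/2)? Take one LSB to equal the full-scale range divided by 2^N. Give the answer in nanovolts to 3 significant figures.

Span = 28 V.
Levels needed ≥ 28/2.52 µV = 1.111e7. 2^24 = 16777216 suffices, so N_min = 24.
LSB = 28 V ÷ 2^24 = 28/16777216 V = 1.6689 µV.
σ_q = LSB/√12 = 1.6689 µV/3.4641 = 482 nV.

482 nV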